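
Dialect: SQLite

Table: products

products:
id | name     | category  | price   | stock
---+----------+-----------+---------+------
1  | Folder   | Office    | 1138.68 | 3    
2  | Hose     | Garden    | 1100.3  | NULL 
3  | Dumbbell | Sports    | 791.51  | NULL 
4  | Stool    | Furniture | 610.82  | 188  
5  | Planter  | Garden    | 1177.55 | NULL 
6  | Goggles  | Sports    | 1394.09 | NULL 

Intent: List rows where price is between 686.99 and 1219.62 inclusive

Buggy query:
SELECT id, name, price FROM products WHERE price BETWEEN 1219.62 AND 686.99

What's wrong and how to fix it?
Bug: BETWEEN expects the lower bound first; with 1219.62 AND 686.99 the range is empty

Fix: Write BETWEEN 686.99 AND 1219.62

Corrected query:
SELECT id, name, price FROM products WHERE price BETWEEN 686.99 AND 1219.62

Result:
id | name     | price  
---+----------+--------
1  | Folder   | 1138.68
2  | Hose     | 1100.3 
3  | Dumbbell | 791.51 
5  | Planter  | 1177.55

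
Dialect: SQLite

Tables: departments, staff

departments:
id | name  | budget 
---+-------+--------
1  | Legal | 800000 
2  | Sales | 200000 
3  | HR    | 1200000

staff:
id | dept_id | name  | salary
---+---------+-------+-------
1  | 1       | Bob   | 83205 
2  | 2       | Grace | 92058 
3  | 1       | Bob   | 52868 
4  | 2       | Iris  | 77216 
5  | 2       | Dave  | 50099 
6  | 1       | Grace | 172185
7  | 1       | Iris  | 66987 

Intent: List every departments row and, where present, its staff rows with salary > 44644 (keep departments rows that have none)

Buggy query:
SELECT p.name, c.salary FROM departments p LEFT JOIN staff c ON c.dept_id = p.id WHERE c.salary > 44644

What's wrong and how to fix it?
Bug: A WHERE condition on the right-hand table after LEFT JOIN drops unmatched parents

Fix: Put 'c.salary > 44644' in the JOIN's ON clause instead of WHERE

Corrected query:
SELECT p.name, c.salary FROM departments p LEFT JOIN staff c ON c.dept_id = p.id AND c.salary > 44644

Result:
name  | salary
------+-------
Legal | 52868 
Legal | 66987 
Legal | 83205 
Legal | 172185
Sales | 50099 
Sales | 77216 
Sales | 92058 
HR    | NULL  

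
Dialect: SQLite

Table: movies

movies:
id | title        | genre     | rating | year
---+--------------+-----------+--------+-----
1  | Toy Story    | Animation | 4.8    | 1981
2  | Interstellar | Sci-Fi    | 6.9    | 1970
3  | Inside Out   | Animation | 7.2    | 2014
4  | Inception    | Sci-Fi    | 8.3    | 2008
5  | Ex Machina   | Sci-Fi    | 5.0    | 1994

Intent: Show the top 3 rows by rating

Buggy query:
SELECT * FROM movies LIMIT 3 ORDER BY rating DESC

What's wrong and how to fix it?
Bug: LIMIT must come after ORDER BY

Fix: Sort with ORDER BY, then apply LIMIT

Corrected query:
SELECT * FROM movies ORDER BY rating DESC LIMIT 3

Result:
id | title        | genre     | rating | year
---+--------------+-----------+--------+-----
4  | Inception    | Sci-Fi    | 8.3    | 2008
3  | Inside Out   | Animation | 7.2    | 2014
2  | Interstellar | Sci-Fi    | 6.9    | 1970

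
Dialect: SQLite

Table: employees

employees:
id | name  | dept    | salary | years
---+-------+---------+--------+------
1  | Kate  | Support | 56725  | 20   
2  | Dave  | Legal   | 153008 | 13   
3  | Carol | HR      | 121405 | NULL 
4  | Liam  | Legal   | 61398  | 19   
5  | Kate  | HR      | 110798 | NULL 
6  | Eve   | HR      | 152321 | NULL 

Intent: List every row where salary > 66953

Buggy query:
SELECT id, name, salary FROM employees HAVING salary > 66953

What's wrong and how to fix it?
Bug: This is a non-aggregate query (no GROUP BY, no aggregates), so in SQLite the HAVING clause is invalid here; a row-level condition belongs in WHERE

Fix: Replace HAVING with WHERE since the condition applies to individual rows

Corrected query:
SELECT id, name, salary FROM employees WHERE salary > 66953

Result:
id | name  | salary
---+-------+-------
2  | Dave  | 153008
3  | Carol | 121405
5  | Kate  | 110798
6  | Eve   | 152321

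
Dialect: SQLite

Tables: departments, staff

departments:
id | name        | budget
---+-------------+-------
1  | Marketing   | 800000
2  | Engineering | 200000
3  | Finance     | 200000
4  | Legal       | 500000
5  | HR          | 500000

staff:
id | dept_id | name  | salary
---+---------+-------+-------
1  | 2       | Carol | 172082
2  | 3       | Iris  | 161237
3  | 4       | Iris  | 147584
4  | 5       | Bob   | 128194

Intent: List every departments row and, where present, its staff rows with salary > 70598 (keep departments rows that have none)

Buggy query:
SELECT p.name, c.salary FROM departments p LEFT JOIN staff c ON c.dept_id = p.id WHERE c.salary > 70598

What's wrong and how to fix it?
Bug: Filtering c.salary in WHERE discards the NULL rows produced by LEFT JOIN, turning it into an inner join

Fix: Move the right-table condition into the ON clause so unmatched parents are kept

Corrected query:
SELECT p.name, c.salary FROM departments p LEFT JOIN staff c ON c.dept_id = p.id AND c.salary > 70598

Result:
name        | salary
------------+-------
Marketing   | NULL  
Engineering | 172082
Finance     | 161237
Legal       | 147584
HR          | 128194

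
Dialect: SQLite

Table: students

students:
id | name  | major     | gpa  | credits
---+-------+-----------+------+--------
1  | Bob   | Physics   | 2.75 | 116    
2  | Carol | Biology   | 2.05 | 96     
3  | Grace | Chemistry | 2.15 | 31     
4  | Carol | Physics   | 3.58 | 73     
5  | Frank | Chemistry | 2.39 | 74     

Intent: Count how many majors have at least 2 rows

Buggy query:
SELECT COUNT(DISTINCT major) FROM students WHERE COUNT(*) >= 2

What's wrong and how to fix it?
Bug: COUNT(*) cannot appear in WHERE; the per-group count doesn't exist yet

Fix: Use a subquery that GROUPs and filters with HAVING, then count its rows

Corrected query:
SELECT COUNT(*) FROM (SELECT major FROM students GROUP BY major HAVING COUNT(*) >= 2)

Result:
COUNT(*)
--------
2       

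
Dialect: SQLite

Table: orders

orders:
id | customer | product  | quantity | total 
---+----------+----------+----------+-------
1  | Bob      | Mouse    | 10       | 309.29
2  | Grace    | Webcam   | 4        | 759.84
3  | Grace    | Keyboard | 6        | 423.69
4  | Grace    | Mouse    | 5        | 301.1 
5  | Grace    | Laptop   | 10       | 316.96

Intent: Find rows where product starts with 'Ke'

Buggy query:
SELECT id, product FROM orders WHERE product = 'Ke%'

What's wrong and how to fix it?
Bug: '=' compares the literal string including the % character; pattern matching needs LIKE

Fix: Replace '=' with LIKE so 'Ke%' is treated as a pattern

Corrected query:
SELECT id, product FROM orders WHERE product LIKE 'Ke%'

Result:
id | product 
---+---------
3  | Keyboard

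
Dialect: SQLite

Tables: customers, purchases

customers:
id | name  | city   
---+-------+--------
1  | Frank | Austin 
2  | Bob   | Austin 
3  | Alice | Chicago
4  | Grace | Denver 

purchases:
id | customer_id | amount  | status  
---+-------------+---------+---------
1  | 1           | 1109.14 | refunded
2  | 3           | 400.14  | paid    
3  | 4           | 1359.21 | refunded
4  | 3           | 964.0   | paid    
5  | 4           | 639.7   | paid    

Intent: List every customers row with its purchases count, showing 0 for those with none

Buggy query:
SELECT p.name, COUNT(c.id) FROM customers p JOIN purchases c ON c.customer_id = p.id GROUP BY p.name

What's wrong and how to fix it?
Bug: INNER JOIN drops customers rows that have no matching purchases rows

Fix: Switch to LEFT JOIN to retain unmatched parent rows

Corrected query:
SELECT p.name, COUNT(c.id) FROM customers p LEFT JOIN purchases c ON c.customer_id = p.id GROUP BY p.name

Result:
name  | COUNT(c.id)
------+------------
Alice | 2          
Bob   | 0          
Frank | 1          
Grace | 2          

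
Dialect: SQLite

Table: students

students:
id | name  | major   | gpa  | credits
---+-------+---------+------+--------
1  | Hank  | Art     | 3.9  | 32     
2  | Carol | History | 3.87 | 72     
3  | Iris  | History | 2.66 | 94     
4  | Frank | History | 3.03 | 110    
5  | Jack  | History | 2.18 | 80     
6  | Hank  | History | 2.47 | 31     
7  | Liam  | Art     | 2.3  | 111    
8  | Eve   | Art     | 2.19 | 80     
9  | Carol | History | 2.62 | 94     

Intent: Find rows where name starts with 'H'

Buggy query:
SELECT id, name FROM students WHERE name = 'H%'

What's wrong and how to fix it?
Bug: '=' compares the literal string including the % character; pattern matching needs LIKE

Fix: Use LIKE for wildcard pattern matching

Corrected query:
SELECT id, name FROM students WHERE name LIKE 'H%'

Result:
id | name
---+-----
1  | Hank
6  | Hank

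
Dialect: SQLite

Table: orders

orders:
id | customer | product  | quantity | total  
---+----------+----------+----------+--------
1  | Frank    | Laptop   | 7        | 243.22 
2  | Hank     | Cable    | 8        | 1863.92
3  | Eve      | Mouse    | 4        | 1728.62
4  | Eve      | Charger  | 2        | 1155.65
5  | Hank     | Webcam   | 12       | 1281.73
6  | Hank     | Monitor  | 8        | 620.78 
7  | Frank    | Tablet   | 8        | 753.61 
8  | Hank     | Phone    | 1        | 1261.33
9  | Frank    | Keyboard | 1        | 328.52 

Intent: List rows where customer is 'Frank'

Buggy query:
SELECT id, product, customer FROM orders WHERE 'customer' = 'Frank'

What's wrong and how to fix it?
Bug: Single quotes denote string literals in SQL; the column name is being compared as a constant string

Fix: Reference the column as customer without single quotes

Corrected query:
SELECT id, product, customer FROM orders WHERE customer = 'Frank'

Result:
id | product  | customer
---+----------+---------
1  | Laptop   | Frank   
7  | Tablet   | Frank   
9  | Keyboard | Frank   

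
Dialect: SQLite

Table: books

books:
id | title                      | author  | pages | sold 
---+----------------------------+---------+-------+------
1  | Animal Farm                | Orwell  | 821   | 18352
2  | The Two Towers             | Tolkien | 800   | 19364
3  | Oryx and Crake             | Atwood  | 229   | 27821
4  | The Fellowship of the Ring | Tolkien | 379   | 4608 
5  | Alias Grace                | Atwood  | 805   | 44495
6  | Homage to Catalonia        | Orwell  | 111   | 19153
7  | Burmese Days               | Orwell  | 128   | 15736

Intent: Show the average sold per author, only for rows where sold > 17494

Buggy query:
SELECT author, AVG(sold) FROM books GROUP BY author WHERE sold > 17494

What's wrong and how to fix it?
Bug: WHERE cannot follow GROUP BY

Fix: Move the WHERE clause before GROUP BY

Corrected query:
SELECT author, AVG(sold) FROM books WHERE sold > 17494 GROUP BY author

Result:
author  | AVG(sold)
--------+----------
Atwood  | 36158    
Orwell  | 18752.5  
Tolkien | 19364    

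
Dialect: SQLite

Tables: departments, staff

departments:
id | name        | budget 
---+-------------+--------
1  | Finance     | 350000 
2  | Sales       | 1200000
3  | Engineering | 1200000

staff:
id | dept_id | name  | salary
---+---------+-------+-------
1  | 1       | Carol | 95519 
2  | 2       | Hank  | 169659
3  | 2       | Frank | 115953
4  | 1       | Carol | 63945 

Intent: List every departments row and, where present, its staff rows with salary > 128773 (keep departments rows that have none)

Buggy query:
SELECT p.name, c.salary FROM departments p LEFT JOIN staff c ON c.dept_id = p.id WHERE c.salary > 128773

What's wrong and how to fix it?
Bug: Filtering c.salary in WHERE discards the NULL rows produced by LEFT JOIN, turning it into an inner join

Fix: Put 'c.salary > 128773' in the JOIN's ON clause instead of WHERE

Corrected query:
SELECT p.name, c.salary FROM departments p LEFT JOIN staff c ON c.dept_id = p.id AND c.salary > 128773

Result:
name        | salary
------------+-------
Finance     | NULL  
Sales       | 169659
Engineering | NULL  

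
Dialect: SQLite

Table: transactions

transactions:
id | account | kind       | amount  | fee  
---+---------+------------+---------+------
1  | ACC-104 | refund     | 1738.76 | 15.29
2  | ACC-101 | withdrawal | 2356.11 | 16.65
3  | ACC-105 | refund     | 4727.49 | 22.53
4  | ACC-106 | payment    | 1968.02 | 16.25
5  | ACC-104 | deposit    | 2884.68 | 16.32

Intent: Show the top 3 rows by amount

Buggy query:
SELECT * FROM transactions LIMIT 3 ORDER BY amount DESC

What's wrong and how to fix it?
Bug: LIMIT must come after ORDER BY

Fix: Swap the clauses: ORDER BY first, then LIMIT

Corrected query:
SELECT * FROM transactions ORDER BY amount DESC LIMIT 3

Result:
id | account | kind       | amount  | fee  
---+---------+------------+---------+------
3  | ACC-105 | refund     | 4727.49 | 22.53
5  | ACC-104 | deposit    | 2884.68 | 16.32
2  | ACC-101 | withdrawal | 2356.11 | 16.65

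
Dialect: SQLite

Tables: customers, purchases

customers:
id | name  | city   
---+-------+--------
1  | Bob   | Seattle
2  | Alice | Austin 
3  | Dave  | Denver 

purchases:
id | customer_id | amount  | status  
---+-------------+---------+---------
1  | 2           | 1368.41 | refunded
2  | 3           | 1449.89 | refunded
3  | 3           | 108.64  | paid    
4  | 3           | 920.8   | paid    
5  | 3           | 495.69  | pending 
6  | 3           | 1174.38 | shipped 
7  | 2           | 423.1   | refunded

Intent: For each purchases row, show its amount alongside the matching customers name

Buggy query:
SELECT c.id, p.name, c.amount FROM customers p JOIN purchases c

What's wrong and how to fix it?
Bug: Missing join condition: each purchases row is matched to all customers rows instead of just its own

Fix: Specify the join condition linking the foreign key to the parent id

Corrected query:
SELECT c.id, p.name, c.amount FROM customers p JOIN purchases c ON c.customer_id = p.id

Result:
id | name  | amount 
---+-------+--------
1  | Alice | 1368.41
2  | Dave  | 1449.89
3  | Dave  | 108.64 
4  | Dave  | 920.8  
5  | Dave  | 495.69 
6  | Dave  | 1174.38
7  | Alice | 423.1  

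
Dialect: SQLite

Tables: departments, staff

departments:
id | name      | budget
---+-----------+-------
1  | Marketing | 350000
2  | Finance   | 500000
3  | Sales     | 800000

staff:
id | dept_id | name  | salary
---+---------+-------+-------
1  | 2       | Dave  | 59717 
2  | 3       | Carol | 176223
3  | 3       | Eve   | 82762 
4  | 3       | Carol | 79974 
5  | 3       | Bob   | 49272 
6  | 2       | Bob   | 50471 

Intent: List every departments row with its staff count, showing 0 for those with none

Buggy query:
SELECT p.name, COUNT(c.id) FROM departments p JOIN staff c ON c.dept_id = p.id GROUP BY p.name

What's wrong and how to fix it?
Bug: An inner join excludes parents with zero children

Fix: Switch to LEFT JOIN to retain unmatched parent rows

Corrected query:
SELECT p.name, COUNT(c.id) FROM departments p LEFT JOIN staff c ON c.dept_id = p.id GROUP BY p.name

Result:
name      | COUNT(c.id)
----------+------------
Finance   | 2          
Marketing | 0          
Sales     | 4          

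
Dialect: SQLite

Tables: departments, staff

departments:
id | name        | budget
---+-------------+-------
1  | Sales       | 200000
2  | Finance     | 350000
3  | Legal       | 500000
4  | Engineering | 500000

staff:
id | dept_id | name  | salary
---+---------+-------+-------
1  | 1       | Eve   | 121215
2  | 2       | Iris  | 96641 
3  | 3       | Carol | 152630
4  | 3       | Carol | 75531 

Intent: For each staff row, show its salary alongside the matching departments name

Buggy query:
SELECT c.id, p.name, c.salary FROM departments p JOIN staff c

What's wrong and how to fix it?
Bug: Missing join condition: each staff row is matched to all departments rows instead of just its own

Fix: Specify the join condition linking the foreign key to the parent id

Corrected query:
SELECT c.id, p.name, c.salary FROM departments p JOIN staff c ON c.dept_id = p.id

Result:
id | name    | salary
---+---------+-------
1  | Sales   | 121215
2  | Finance | 96641 
3  | Legal   | 152630
4  | Legal   | 75531 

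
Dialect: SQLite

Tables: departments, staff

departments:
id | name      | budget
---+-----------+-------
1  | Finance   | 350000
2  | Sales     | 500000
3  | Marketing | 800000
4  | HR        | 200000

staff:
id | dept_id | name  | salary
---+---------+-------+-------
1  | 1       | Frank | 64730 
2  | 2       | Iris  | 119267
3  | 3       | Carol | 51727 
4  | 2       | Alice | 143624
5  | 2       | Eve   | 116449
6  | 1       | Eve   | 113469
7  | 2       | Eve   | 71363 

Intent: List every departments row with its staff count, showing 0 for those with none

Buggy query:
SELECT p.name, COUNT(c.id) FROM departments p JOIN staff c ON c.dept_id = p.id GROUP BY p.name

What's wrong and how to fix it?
Bug: An inner join excludes parents with zero children

Fix: Use LEFT JOIN so parents without children still appear (COUNT(c.id) gives 0)

Corrected query:
SELECT p.name, COUNT(c.id) FROM departments p LEFT JOIN staff c ON c.dept_id = p.id GROUP BY p.name

Result:
name      | COUNT(c.id)
----------+------------
Finance   | 2          
HR        | 0          
Marketing | 1          
Sales     | 4          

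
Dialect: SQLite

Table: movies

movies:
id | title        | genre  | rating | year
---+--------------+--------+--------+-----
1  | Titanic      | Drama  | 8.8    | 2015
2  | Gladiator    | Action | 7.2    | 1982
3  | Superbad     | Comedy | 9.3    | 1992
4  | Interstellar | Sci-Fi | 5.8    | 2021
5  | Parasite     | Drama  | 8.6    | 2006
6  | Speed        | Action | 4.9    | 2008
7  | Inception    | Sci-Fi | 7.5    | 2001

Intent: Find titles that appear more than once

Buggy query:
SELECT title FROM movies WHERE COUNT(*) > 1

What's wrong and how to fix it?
Bug: WHERE can't reference COUNT(*); aggregates are computed after WHERE

Fix: Group first, then use HAVING for the count condition

Corrected query:
SELECT title FROM movies GROUP BY title HAVING COUNT(*) > 1

Result:
(no rows)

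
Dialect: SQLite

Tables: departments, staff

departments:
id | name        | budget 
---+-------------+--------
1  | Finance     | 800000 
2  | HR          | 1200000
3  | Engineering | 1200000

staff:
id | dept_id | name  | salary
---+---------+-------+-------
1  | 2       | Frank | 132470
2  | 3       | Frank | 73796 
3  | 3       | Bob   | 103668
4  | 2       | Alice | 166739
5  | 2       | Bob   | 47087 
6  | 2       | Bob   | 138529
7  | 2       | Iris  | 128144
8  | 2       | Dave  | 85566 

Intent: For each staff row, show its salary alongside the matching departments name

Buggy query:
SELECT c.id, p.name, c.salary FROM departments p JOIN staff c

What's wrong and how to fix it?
Bug: Missing join condition: each staff row is matched to all departments rows instead of just its own

Fix: Add ON c.dept_id = p.id to the JOIN

Corrected query:
SELECT c.id, p.name, c.salary FROM departments p JOIN staff c ON c.dept_id = p.id

Result:
id | name        | salary
---+-------------+-------
1  | HR          | 132470
2  | Engineering | 73796 
3  | Engineering | 103668
4  | HR          | 166739
5  | HR          | 47087 
6  | HR          | 138529
7  | HR          | 128144
8  | HR          | 85566 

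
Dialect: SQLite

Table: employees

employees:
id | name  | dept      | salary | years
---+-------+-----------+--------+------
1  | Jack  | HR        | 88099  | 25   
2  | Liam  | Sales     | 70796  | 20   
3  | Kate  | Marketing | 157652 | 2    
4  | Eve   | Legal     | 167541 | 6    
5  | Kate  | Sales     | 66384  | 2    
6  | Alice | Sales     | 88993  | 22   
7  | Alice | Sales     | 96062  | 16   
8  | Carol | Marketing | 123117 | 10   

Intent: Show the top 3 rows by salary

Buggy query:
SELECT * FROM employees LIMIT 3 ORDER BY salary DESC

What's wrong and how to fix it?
Bug: ORDER BY cannot follow LIMIT; LIMIT is the final clause

Fix: Sort with ORDER BY, then apply LIMIT

Corrected query:
SELECT * FROM employees ORDER BY salary DESC LIMIT 3

Result:
id | name  | dept      | salary | years
---+-------+-----------+--------+------
4  | Eve   | Legal     | 167541 | 6    
3  | Kate  | Marketing | 157652 | 2    
8  | Carol | Marketing | 123117 | 10   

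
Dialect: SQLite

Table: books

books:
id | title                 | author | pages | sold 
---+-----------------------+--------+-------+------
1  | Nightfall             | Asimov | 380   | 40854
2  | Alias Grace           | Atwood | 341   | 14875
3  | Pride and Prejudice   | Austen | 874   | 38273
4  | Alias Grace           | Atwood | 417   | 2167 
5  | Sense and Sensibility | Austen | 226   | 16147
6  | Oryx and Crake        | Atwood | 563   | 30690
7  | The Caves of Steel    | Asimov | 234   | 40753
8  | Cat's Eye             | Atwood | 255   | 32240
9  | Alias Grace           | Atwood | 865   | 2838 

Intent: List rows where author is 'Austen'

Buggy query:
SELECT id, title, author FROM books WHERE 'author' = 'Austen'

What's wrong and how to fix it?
Bug: Single quotes denote string literals in SQL; the column name is being compared as a constant string

Fix: Reference the column as author without single quotes

Corrected query:
SELECT id, title, author FROM books WHERE author = 'Austen'

Result:
id | title                 | author
---+-----------------------+-------
3  | Pride and Prejudice   | Austen
5  | Sense and Sensibility | Austen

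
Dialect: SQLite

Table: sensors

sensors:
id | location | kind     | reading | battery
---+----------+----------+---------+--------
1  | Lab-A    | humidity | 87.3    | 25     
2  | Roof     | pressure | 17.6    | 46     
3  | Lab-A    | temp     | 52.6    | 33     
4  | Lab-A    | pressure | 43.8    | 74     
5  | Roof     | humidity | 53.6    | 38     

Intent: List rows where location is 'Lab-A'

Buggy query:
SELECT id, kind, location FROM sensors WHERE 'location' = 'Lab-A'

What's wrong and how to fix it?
Bug: 'location' in single quotes is a string literal, not the column; the comparison is literal-vs-literal and never true

Fix: Remove the quotes around the column name (or use double quotes for an identifier)

Corrected query:
SELECT id, kind, location FROM sensors WHERE location = 'Lab-A'

Result:
id | kind     | location
---+----------+---------
1  | humidity | Lab-A   
3  | temp     | Lab-A   
4  | pressure | Lab-A   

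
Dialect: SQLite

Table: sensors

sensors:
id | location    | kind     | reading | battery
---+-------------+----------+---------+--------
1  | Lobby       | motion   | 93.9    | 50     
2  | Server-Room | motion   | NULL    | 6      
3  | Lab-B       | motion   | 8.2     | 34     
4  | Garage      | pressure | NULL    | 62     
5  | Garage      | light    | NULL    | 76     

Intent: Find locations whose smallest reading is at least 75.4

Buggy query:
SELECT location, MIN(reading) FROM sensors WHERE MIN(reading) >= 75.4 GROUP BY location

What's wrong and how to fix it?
Bug: MIN() in WHERE is a misuse of aggregate

Fix: Use HAVING for the per-group MIN condition

Corrected query:
SELECT location, MIN(reading) FROM sensors GROUP BY location HAVING MIN(reading) >= 75.4

Result:
location | MIN(reading)
---------+-------------
Lobby    | 93.9        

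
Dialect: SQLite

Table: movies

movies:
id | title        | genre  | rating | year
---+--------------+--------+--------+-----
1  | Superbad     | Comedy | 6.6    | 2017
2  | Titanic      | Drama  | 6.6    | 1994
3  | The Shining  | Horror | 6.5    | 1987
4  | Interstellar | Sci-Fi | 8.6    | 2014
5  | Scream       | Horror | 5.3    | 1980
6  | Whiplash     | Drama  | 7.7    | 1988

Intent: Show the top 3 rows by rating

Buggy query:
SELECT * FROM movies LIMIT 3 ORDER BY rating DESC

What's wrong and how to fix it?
Bug: ORDER BY cannot follow LIMIT; LIMIT is the final clause

Fix: Swap the clauses: ORDER BY first, then LIMIT

Corrected query:
SELECT * FROM movies ORDER BY rating DESC LIMIT 3

Result:
id | title        | genre  | rating | year
---+--------------+--------+--------+-----
4  | Interstellar | Sci-Fi | 8.6    | 2014
6  | Whiplash     | Drama  | 7.7    | 1988
1  | Superbad     | Comedy | 6.6    | 2017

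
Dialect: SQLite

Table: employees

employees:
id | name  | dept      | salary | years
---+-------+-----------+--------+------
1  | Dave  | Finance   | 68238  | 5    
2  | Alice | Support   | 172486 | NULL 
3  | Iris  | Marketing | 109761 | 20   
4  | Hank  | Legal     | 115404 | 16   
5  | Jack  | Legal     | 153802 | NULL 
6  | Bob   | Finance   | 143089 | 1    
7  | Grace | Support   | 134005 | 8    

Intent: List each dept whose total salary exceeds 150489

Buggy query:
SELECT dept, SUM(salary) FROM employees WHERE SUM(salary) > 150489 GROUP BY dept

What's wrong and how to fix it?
Bug: Aggregate functions cannot appear in a WHERE clause

Fix: Use HAVING (which filters groups after aggregation) instead of WHERE

Corrected query:
SELECT dept, SUM(salary) FROM employees GROUP BY dept HAVING SUM(salary) > 150489

Result:
dept    | SUM(salary)
--------+------------
Finance | 211327     
Legal   | 269206     
Support | 306491     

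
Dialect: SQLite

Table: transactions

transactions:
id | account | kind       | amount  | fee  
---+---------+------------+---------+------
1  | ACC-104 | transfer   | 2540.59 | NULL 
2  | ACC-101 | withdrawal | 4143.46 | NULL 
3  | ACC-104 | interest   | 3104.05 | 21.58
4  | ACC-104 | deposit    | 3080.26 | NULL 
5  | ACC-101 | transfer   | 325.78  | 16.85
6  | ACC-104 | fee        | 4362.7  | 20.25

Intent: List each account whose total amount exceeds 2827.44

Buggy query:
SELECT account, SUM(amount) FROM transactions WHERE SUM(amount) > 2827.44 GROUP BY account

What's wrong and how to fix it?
Bug: Aggregate functions cannot appear in a WHERE clause

Fix: Move the aggregate condition to a HAVING clause

Corrected query:
SELECT account, SUM(amount) FROM transactions GROUP BY account HAVING SUM(amount) > 2827.44

Result:
account | SUM(amount)
--------+------------
ACC-101 | 4469.24    
ACC-104 | 13087.6    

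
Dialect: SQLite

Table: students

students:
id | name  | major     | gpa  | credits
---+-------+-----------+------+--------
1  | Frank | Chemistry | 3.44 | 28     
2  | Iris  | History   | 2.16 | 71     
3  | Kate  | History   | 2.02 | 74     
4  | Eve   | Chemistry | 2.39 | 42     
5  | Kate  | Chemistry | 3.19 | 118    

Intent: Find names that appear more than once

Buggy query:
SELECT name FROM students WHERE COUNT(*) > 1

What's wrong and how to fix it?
Bug: COUNT(*) is an aggregate and cannot be used in WHERE

Fix: GROUP BY name, then filter groups with HAVING COUNT(*) > 1

Corrected query:
SELECT name FROM students GROUP BY name HAVING COUNT(*) > 1

Result:
name
----
Kate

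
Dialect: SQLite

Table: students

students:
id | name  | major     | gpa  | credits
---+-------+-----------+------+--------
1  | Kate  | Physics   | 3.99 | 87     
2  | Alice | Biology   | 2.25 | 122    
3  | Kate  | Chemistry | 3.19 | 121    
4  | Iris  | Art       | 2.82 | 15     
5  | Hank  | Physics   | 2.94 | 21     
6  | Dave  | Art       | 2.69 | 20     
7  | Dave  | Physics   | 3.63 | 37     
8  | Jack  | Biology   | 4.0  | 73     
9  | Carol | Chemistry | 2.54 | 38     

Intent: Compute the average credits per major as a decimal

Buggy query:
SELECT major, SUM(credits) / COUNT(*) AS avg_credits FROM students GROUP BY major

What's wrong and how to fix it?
Bug: SUM(credits) and COUNT(*) are both integers; the division truncates the fractional part

Fix: Cast one side to REAL so the division keeps the fractional part

Corrected query:
SELECT major, SUM(credits) * 1.0 / COUNT(*) AS avg_credits FROM students GROUP BY major

Result:
major     | avg_credits
----------+------------
Art       | 17.5       
Biology   | 97.5       
Chemistry | 79.5       
Physics   | 48.333333  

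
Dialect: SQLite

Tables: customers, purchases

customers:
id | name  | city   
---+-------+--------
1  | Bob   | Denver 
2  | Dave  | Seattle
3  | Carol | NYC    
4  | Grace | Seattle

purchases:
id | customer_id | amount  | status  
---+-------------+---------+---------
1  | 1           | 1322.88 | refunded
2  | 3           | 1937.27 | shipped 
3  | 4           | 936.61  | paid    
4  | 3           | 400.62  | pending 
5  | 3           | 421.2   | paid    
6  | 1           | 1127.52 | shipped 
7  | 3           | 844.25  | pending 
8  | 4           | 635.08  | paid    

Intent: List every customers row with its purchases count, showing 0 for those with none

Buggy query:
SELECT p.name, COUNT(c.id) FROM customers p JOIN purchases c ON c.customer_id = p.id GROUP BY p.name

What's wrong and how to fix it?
Bug: An inner join excludes parents with zero children

Fix: Use LEFT JOIN so parents without children still appear (COUNT(c.id) gives 0)

Corrected query:
SELECT p.name, COUNT(c.id) FROM customers p LEFT JOIN purchases c ON c.customer_id = p.id GROUP BY p.name

Result:
name  | COUNT(c.id)
------+------------
Bob   | 2          
Carol | 4          
Dave  | 0          
Grace | 2          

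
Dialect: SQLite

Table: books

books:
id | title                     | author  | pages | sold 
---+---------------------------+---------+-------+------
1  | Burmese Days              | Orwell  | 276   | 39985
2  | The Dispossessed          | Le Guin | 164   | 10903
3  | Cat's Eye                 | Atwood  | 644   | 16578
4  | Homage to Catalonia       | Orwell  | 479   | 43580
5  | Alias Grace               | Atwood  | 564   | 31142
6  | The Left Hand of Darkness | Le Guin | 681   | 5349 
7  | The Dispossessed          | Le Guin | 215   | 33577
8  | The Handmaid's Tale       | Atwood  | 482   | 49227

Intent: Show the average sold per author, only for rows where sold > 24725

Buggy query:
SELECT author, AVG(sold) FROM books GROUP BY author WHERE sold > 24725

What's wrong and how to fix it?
Bug: Row-level WHERE must come before GROUP BY in the clause order

Fix: Place WHERE between FROM and GROUP BY

Corrected query:
SELECT author, AVG(sold) FROM books WHERE sold > 24725 GROUP BY author

Result:
author  | AVG(sold)
--------+----------
Atwood  | 40184.5  
Le Guin | 33577    
Orwell  | 41782.5  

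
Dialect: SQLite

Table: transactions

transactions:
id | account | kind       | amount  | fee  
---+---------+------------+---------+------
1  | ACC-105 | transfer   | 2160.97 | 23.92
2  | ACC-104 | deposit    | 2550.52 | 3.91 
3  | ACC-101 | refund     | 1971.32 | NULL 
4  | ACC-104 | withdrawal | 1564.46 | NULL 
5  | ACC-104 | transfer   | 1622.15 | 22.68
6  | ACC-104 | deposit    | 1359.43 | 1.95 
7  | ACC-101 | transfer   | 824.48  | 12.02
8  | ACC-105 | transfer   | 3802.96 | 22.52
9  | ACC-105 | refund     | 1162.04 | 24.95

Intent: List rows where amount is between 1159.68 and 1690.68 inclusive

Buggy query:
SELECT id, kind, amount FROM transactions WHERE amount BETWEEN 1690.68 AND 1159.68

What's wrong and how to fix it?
Bug: The bounds are reversed; BETWEEN a AND b requires a <= b to match anything

Fix: Swap the bounds so the smaller value comes first

Corrected query:
SELECT id, kind, amount FROM transactions WHERE amount BETWEEN 1159.68 AND 1690.68

Result:
id | kind       | amount 
---+------------+--------
4  | withdrawal | 1564.46
5  | transfer   | 1622.15
6  | deposit    | 1359.43
9  | refund     | 1162.04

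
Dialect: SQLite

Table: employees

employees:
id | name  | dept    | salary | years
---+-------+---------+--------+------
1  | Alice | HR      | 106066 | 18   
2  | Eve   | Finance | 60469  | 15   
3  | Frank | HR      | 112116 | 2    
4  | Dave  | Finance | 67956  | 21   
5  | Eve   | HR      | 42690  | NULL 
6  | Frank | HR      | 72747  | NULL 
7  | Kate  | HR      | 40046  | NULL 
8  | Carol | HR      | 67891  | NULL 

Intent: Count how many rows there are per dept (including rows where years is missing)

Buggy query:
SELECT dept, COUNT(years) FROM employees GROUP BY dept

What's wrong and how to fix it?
Bug: COUNT(years) skips NULLs, so groups with missing years are undercounted

Fix: Replace COUNT(years) with COUNT(*)

Corrected query:
SELECT dept, COUNT(*) FROM employees GROUP BY dept

Result:
dept    | COUNT(*)
--------+---------
Finance | 2       
HR      | 6       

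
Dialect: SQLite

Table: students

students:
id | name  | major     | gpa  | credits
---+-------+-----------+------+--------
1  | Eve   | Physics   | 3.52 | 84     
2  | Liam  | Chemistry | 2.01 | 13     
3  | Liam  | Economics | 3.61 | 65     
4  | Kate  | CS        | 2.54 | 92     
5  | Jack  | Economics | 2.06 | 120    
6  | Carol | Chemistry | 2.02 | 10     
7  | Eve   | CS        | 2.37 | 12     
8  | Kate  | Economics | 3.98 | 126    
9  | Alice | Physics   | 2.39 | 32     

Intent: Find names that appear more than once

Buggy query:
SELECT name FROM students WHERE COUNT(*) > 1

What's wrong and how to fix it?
Bug: WHERE can't reference COUNT(*); aggregates are computed after WHERE

Fix: Group first, then use HAVING for the count condition

Corrected query:
SELECT name FROM students GROUP BY name HAVING COUNT(*) > 1

Result:
name
----
Eve 
Kate
Liam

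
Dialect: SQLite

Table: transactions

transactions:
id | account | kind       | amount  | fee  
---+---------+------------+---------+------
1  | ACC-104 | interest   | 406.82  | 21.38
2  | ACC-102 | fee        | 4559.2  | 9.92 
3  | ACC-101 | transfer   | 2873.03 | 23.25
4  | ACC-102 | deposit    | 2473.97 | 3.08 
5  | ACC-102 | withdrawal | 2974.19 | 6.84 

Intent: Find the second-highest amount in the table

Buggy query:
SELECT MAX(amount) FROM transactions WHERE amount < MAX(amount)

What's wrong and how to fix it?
Bug: MAX(amount) on the right of the comparison is an aggregate-in-WHERE error

Fix: Put the inner MAX in a scalar subquery

Corrected query:
SELECT MAX(amount) FROM transactions WHERE amount < (SELECT MAX(amount) FROM transactions)

Result:
MAX(amount)
-----------
2974.19    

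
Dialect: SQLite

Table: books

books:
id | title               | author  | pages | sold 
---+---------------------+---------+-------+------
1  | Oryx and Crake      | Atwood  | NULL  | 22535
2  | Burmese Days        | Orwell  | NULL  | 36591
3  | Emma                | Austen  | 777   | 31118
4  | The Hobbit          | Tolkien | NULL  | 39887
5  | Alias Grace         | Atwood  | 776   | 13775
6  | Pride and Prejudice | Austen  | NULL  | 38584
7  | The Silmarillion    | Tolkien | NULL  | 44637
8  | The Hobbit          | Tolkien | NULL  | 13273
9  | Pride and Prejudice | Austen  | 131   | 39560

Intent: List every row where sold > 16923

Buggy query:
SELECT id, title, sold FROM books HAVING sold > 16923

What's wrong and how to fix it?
Bug: This is a non-aggregate query (no GROUP BY, no aggregates), so in SQLite the HAVING clause is invalid here; a row-level condition belongs in WHERE

Fix: Replace HAVING with WHERE since the condition applies to individual rows

Corrected query:
SELECT id, title, sold FROM books WHERE sold > 16923

Result:
id | title               | sold 
---+---------------------+------
1  | Oryx and Crake      | 22535
2  | Burmese Days        | 36591
3  | Emma                | 31118
4  | The Hobbit          | 39887
6  | Pride and Prejudice | 38584
7  | The Silmarillion    | 44637
9  | Pride and Prejudice | 39560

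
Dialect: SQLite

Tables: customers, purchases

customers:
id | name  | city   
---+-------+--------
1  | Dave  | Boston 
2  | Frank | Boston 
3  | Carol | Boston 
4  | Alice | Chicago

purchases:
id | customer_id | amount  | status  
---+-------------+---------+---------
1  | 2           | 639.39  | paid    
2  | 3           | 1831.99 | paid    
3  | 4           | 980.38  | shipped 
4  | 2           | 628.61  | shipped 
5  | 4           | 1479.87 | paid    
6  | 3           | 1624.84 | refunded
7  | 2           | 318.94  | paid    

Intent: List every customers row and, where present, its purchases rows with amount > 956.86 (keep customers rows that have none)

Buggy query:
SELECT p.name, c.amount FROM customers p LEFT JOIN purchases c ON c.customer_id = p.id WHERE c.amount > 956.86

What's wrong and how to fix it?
Bug: A WHERE condition on the right-hand table after LEFT JOIN drops unmatched parents

Fix: Put 'c.amount > 956.86' in the JOIN's ON clause instead of WHERE

Corrected query:
SELECT p.name, c.amount FROM customers p LEFT JOIN purchases c ON c.customer_id = p.id AND c.amount > 956.86

Result:
name  | amount 
------+--------
Dave  | NULL   
Frank | NULL   
Carol | 1624.84
Carol | 1831.99
Alice | 980.38 
Alice | 1479.87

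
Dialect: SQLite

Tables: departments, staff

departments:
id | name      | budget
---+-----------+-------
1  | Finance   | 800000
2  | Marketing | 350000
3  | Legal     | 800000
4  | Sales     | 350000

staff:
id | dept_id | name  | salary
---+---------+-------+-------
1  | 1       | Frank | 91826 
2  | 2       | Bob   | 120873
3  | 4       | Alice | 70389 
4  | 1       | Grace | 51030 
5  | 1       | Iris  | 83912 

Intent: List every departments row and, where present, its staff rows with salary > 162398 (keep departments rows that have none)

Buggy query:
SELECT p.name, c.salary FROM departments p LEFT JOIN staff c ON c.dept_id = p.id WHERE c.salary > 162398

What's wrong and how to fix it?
Bug: Filtering c.salary in WHERE discards the NULL rows produced by LEFT JOIN, turning it into an inner join

Fix: Put 'c.salary > 162398' in the JOIN's ON clause instead of WHERE

Corrected query:
SELECT p.name, c.salary FROM departments p LEFT JOIN staff c ON c.dept_id = p.id AND c.salary > 162398

Result:
name      | salary
----------+-------
Finance   | NULL  
Marketing | NULL  
Legal     | NULL  
Sales     | NULL  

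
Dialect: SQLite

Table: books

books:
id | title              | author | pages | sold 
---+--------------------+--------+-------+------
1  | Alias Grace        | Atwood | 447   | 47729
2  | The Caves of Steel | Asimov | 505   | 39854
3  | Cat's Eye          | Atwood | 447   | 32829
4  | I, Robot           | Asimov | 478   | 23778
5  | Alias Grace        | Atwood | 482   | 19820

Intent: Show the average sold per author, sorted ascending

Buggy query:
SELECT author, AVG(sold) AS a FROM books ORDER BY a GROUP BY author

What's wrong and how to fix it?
Bug: ORDER BY appears before GROUP BY; SQL clause order requires GROUP BY first

Fix: Move ORDER BY to the end, after GROUP BY

Corrected query:
SELECT author, AVG(sold) AS a FROM books GROUP BY author ORDER BY a

Result:
author | a           
-------+-------------
Asimov | 31816       
Atwood | 33459.333333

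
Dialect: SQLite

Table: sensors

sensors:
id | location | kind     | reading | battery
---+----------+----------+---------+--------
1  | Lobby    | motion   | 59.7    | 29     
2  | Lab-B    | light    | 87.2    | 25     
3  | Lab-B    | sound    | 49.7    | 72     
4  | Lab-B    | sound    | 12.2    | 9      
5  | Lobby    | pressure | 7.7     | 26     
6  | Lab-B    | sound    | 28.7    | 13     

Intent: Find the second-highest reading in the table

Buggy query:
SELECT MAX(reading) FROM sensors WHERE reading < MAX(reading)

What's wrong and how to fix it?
Bug: MAX(reading) on the right of the comparison is an aggregate-in-WHERE error

Fix: Compute the overall MAX in a subquery, then take MAX of rows below it

Corrected query:
SELECT MAX(reading) FROM sensors WHERE reading < (SELECT MAX(reading) FROM sensors)

Result:
MAX(reading)
------------
59.7        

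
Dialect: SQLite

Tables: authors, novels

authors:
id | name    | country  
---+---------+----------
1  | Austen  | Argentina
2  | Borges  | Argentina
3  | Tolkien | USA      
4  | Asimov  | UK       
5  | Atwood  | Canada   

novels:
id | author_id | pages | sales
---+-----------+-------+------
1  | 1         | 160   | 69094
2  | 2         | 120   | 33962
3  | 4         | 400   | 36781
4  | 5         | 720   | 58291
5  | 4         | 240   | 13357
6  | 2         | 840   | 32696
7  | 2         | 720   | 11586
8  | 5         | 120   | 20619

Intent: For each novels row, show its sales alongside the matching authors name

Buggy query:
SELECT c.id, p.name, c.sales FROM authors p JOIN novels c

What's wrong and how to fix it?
Bug: Missing join condition: each novels row is matched to all authors rows instead of just its own

Fix: Specify the join condition linking the foreign key to the parent id

Corrected query:
SELECT c.id, p.name, c.sales FROM authors p JOIN novels c ON c.author_id = p.id

Result:
id | name   | sales
---+--------+------
1  | Austen | 69094
2  | Borges | 33962
3  | Asimov | 36781
4  | Atwood | 58291
5  | Asimov | 13357
6  | Borges | 32696
7  | Borges | 11586
8  | Atwood | 20619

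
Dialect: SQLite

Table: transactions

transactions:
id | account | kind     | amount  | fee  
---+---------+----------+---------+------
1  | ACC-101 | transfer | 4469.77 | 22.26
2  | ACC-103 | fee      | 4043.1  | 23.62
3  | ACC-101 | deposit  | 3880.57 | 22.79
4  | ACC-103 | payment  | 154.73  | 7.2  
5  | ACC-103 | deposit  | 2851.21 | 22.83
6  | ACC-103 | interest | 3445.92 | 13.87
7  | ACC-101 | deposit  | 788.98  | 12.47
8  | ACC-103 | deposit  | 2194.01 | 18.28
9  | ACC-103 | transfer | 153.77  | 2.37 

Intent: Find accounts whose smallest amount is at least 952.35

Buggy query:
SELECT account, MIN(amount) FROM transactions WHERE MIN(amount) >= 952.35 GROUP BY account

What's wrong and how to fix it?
Bug: MIN() in WHERE is a misuse of aggregate

Fix: Replace WHERE with HAVING after the GROUP BY

Corrected query:
SELECT account, MIN(amount) FROM transactions GROUP BY account HAVING MIN(amount) >= 952.35

Result:
(no rows)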